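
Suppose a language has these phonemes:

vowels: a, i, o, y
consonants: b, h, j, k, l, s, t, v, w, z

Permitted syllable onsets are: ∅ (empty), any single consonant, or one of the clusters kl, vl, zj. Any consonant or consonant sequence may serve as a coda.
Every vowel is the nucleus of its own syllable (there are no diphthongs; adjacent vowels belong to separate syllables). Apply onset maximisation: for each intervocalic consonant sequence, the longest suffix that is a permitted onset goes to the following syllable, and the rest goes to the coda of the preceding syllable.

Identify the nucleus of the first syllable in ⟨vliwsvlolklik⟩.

i

The vowels are i, o, i — 3 nuclei, so 3 syllables.
The first nucleus (vowel 1 from the left) is /i/.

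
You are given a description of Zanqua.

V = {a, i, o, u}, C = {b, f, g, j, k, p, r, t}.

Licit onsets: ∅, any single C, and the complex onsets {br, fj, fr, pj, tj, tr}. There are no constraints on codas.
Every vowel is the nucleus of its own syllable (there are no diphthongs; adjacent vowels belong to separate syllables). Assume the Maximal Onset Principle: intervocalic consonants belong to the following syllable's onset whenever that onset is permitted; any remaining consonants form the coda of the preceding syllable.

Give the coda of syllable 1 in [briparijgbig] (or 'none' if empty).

none

The vowels are i, a, i, i — 4 nuclei, so 4 syllables.
Between /i/ (V1) and /a/ (V2): /p/ is a single consonant, so it becomes the next onset.
Between /a/ (V2) and /i/ (V3): /r/ is a single consonant, so it becomes the next onset.
Between /i/ (V3) and /i/ (V4): /jgb/ splits as /jg/ + /b/ (/b/ is the longest suffix that is a licit onset).
Putting it together: bri.pa.rijg.big.
Syllable 1 is /bri/: onset /br/, nucleus /i/, coda ∅.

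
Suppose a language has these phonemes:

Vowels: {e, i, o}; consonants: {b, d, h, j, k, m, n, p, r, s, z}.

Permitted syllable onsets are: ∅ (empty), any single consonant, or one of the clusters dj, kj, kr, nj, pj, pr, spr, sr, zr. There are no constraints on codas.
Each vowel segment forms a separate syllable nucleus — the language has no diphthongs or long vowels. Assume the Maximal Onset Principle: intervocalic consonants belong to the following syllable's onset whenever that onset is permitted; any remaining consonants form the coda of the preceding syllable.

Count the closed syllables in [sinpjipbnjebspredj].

4

The vowels are i, i, e, e — 4 nuclei, so 4 syllables.
Between /i/ (V1) and /i/ (V2): /npj/; trying suffixes from longest down, /pj/ is the first permitted one, so coda /n/ | onset /pj/.
Between /i/ (V2) and /e/ (V3): cluster /pbnj/ — the longest permitted-onset suffix is /nj/; onset = /nj/, preceding coda = /pb/.
Between /e/ (V3) and /e/ (V4): /bspr/ — longest licit onset from the right is /spr/, leaving /b/ as coda.
Putting it together: sin.pjipb.njeb.spredj.
Classifying each syllable: /sin/ (closed), /pjipb/ (closed), /njeb/ (closed), /spredj/ (closed).
Closed syllables: 4.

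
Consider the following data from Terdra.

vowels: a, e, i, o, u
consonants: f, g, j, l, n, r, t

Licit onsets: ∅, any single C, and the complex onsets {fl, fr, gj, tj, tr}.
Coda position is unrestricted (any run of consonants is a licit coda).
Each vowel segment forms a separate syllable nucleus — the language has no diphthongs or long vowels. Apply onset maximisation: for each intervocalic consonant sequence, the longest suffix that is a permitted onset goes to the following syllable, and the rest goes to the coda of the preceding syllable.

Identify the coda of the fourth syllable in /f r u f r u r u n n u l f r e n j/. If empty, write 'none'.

Nuclei (vowels): u, u, u, u, e → 5 syllables.
V1 /u/ – V2 /u/: /fr/ is a licit onset in full, so it all attaches to the next syllable.
V2 /u/ – V3 /u/: /r/ is a single consonant, so it becomes the next onset.
V3 /u/ – V4 /u/: cluster /nn/ — the longest permitted-onset suffix is /n/; onset = /n/, preceding coda = /n/.
V4 /u/ – V5 /e/: /lfr/ — longest licit onset from the right is /fr/, leaving /l/ as coda.
Syllabification: fru.fru.run.nul.frenj.
Syllable 4 is /nul/: onset /n/, nucleus /u/, coda /l/.

l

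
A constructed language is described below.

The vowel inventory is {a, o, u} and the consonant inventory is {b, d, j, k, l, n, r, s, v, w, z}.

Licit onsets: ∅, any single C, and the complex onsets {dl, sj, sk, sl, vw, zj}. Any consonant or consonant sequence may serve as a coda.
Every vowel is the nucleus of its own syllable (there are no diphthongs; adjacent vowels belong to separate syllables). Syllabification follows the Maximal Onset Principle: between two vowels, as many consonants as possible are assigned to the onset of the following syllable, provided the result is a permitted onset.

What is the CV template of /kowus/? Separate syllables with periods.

CV.CVC

The vowels are o, u — 2 nuclei, so 2 syllables.
V1 /o/ – V2 /u/: /w/ is a single consonant, so it becomes the next onset.
Syllabification: ko.wus.
Mapping each syllable to C/V: /ko/ → CV, /wus/ → CVC.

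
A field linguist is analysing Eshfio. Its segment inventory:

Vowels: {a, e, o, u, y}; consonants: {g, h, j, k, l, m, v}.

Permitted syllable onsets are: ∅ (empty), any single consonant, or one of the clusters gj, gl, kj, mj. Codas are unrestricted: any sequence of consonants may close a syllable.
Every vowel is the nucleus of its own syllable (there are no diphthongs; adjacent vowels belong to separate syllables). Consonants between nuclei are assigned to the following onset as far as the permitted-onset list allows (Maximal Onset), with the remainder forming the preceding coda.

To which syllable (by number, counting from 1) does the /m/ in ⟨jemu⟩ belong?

The vowels are e, u — 2 nuclei, so 2 syllables.
/e…u/ gap (V1→V2): /m/ is a single consonant, so it becomes the next onset.
Putting it together: je.mu.
The /m/ is in the onset of syllable 2 (/mu/).

2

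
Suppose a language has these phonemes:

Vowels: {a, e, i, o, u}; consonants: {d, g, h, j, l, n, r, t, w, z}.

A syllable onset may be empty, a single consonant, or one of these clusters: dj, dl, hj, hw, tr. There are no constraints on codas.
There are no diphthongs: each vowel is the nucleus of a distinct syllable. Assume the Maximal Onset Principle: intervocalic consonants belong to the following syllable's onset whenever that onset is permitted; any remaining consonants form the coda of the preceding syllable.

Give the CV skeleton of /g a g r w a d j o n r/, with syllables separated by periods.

Vowels present: a, a, o; each is a nucleus, giving 3 syllables.
/a…a/ gap (V1→V2): /grw/ splits as /gr/ + /w/ (/w/ is the longest suffix that is a licit onset).
/a…o/ gap (V2→V3): /dj/ is a licit onset in full, so it all attaches to the next syllable.
Putting it together: gagr.wa.djonr.
Mapping each syllable to C/V: /gagr/ → CVCC, /wa/ → CV, /djonr/ → CCVCC.

CVCC.CV.CCVCC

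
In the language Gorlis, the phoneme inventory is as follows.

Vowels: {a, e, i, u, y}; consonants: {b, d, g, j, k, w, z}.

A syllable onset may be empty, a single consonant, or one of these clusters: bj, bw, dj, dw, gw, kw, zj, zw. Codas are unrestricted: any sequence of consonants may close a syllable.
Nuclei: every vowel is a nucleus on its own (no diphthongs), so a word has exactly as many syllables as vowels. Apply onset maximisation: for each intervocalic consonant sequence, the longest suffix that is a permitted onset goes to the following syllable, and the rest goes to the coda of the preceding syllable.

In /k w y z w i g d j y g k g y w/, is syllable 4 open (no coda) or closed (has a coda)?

Vowels present: y, i, y, y; each is a nucleus, giving 4 syllables.
V1 /y/ – V2 /i/: /zw/ — entire cluster is a permitted onset → onset /zw/, coda ∅.
V2 /i/ – V3 /y/: /gdj/; trying suffixes from longest down, /dj/ is the first permitted one, so coda /g/ | onset /dj/.
V3 /y/ – V4 /y/: /gkg/; trying suffixes from longest down, /g/ is the first permitted one, so coda /gk/ | onset /g/.
Result: kwy.zwig.djygk.gyw.
Syllable 4 is /gyw/ with coda /w/, so it is closed.

closed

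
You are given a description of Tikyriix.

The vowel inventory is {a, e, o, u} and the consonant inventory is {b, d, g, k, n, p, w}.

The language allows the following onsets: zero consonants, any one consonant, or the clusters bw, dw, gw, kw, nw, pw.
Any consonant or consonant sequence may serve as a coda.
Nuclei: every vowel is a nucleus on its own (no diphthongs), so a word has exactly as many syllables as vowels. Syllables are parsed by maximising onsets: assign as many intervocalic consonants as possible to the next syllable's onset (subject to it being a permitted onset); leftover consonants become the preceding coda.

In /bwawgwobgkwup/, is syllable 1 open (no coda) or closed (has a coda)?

Nuclei (vowels): a, o, u → 3 syllables.
Between /a/ (V1) and /o/ (V2): /wgw/; trying suffixes from longest down, /gw/ is the first permitted one, so coda /w/ | onset /gw/.
Between /o/ (V2) and /u/ (V3): /bgkw/; trying suffixes from longest down, /kw/ is the first permitted one, so coda /bg/ | onset /kw/.
So the parse is bwaw.gwobg.kwup.
Syllable 1 is /bwaw/ with coda /w/, so it is closed.

closed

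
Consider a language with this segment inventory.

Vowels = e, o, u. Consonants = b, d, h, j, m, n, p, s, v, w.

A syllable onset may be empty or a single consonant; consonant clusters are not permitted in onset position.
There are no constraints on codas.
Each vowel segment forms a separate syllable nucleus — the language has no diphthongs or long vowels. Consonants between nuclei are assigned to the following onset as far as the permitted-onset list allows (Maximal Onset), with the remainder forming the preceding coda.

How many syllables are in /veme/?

2

Nuclei (vowels): e, e → 2 syllables.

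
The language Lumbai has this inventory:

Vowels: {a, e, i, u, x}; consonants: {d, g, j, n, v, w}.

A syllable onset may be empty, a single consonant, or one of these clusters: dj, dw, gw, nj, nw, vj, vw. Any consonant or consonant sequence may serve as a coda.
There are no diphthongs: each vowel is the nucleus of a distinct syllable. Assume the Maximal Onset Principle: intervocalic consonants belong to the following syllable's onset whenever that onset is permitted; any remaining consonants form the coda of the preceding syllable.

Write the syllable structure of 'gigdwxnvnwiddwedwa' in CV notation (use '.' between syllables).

Nuclei (vowels): i, x, i, e, a → 5 syllables.
V1 /i/ – V2 /x/: /gdw/ — longest licit onset from the right is /dw/, leaving /g/ as coda.
V2 /x/ – V3 /i/: /nvnw/ — longest licit onset from the right is /nw/, leaving /nv/ as coda.
V3 /i/ – V4 /e/: /ddw/ — longest licit onset from the right is /dw/, leaving /d/ as coda.
V4 /e/ – V5 /a/: cluster /dw/ — /dw/ is itself a permitted onset, so the whole cluster goes right; preceding coda = ∅.
Result: gig.dwxnv.nwid.dwe.dwa.
Mapping each syllable to C/V: /gig/ → CVC, /dwxnv/ → CCVCC, /nwid/ → CCVC, /dwe/ → CCV, /dwa/ → CCV.

CVC.CCVCC.CCVC.CCV.CCV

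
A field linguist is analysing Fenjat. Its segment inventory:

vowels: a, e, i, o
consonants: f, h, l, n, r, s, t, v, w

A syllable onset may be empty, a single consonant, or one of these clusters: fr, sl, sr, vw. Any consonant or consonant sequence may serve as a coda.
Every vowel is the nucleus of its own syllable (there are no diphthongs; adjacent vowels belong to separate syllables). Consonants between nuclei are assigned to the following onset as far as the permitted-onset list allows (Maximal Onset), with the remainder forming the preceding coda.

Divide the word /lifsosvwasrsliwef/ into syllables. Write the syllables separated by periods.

lif.sos.vwasr.sli.wef

The vowels are i, o, a, i, e — 5 nuclei, so 5 syllables.
Between /i/ (V1) and /o/ (V2): cluster /fs/ — the longest permitted-onset suffix is /s/; onset = /s/, preceding coda = /f/.
Between /o/ (V2) and /a/ (V3): /svw/; trying suffixes from longest down, /vw/ is the first permitted one, so coda /s/ | onset /vw/.
Between /a/ (V3) and /i/ (V4): /srsl/ — longest licit onset from the right is /sl/, leaving /sr/ as coda.
Between /i/ (V4) and /e/ (V5): /w/ is a single consonant, so it becomes the next onset.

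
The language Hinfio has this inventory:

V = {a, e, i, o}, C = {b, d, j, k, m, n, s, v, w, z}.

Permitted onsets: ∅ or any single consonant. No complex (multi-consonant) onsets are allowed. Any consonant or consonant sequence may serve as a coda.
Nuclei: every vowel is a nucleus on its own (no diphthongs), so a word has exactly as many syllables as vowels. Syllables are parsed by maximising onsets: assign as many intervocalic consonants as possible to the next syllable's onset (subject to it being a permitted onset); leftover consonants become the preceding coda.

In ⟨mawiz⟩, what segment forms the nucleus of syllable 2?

Vowels present: a, i; each is a nucleus, giving 2 syllables.
The second nucleus (vowel 2 from the left) is /i/.

i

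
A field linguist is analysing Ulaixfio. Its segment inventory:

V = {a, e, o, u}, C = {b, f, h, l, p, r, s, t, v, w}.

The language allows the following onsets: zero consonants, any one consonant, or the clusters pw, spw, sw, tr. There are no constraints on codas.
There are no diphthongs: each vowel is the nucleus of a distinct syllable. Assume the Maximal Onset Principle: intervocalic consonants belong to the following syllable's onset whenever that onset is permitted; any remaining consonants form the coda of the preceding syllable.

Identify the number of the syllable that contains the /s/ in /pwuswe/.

The vowels are u, e — 2 nuclei, so 2 syllables.
σ1/σ2 boundary: /sw/ — entire cluster is a permitted onset → onset /sw/, coda ∅.
Putting it together: pwu.swe.
The /s/ is in the onset of syllable 2 (/swe/).

2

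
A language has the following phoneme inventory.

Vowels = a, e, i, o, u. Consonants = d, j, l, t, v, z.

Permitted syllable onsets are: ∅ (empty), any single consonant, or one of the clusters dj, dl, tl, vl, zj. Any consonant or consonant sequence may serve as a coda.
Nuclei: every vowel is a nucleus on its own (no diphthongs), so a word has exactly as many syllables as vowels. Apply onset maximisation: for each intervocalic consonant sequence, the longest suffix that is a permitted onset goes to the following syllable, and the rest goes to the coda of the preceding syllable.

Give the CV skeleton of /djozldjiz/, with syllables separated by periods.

CCVCC.CCVC

Nuclei (vowels): o, i → 2 syllables.
Between /o/ (V1) and /i/ (V2): cluster /zldj/ — the longest permitted-onset suffix is /dj/; onset = /dj/, preceding coda = /zl/.
Result: djozl.djiz.
Mapping each syllable to C/V: /djozl/ → CCVCC, /djiz/ → CCVC.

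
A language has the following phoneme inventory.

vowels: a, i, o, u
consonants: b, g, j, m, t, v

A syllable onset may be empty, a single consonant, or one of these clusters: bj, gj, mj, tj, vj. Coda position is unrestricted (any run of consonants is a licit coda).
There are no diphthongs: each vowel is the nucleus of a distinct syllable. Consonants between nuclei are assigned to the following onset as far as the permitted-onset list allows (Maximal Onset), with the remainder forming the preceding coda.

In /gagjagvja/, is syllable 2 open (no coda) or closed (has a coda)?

Nuclei (vowels): a, a, a → 3 syllables.
/a…a/ gap (V1→V2): /gj/ — entire cluster is a permitted onset → onset /gj/, coda ∅.
/a…a/ gap (V2→V3): cluster /gvj/ — the longest permitted-onset suffix is /vj/; onset = /vj/, preceding coda = /g/.
Putting it together: ga.gjag.vja.
Syllable 2 is /gjag/ with coda /g/, so it is closed.

closed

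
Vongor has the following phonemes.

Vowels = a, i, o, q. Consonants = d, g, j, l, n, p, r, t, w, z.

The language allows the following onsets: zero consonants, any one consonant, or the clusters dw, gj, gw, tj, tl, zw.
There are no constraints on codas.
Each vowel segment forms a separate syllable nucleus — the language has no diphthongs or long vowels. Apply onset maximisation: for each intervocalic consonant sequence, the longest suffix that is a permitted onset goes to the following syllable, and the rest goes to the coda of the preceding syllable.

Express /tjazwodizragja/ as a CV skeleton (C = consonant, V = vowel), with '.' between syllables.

The vowels are a, o, i, a, a — 5 nuclei, so 5 syllables.
/a…o/ gap (V1→V2): cluster /zw/ — /zw/ is itself a permitted onset, so the whole cluster goes right; preceding coda = ∅.
/o…i/ gap (V2→V3): /d/ is a single consonant, so it becomes the next onset.
/i…a/ gap (V3→V4): /zr/ — longest licit onset from the right is /r/, leaving /z/ as coda.
/a…a/ gap (V4→V5): /gj/ is a licit onset in full, so it all attaches to the next syllable.
Syllabification: tja.zwo.diz.ra.gja.
Mapping each syllable to C/V: /tja/ → CCV, /zwo/ → CCV, /diz/ → CVC, /ra/ → CV, /gja/ → CCV.

CCV.CCV.CVC.CV.CCV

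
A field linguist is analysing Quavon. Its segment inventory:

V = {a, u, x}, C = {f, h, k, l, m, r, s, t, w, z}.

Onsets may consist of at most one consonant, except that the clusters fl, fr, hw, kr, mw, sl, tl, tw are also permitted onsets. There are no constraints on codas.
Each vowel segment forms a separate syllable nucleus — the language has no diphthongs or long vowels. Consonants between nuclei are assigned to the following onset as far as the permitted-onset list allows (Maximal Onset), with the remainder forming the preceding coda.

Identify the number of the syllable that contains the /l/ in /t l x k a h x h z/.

1

The vowels are x, a, x — 3 nuclei, so 3 syllables.
Between /x/ (V1) and /a/ (V2): /k/ → onset of the next syllable (single consonants are always licit onsets).
Between /a/ (V2) and /x/ (V3): just /h/ — single C goes to the following onset.
Putting it together: tlx.ka.hxhz.
The /l/ is in the onset of syllable 1 (/tlx/).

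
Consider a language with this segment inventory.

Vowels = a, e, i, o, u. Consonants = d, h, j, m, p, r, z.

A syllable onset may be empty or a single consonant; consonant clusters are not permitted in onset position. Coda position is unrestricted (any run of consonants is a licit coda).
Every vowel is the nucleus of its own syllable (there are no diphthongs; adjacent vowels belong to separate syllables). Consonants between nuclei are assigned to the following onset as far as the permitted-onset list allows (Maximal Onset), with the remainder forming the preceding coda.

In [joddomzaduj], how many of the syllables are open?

1

Vowels present: o, o, a, u; each is a nucleus, giving 4 syllables.
V1 /o/ – V2 /o/: /dd/ — longest licit onset from the right is /d/, leaving /d/ as coda.
V2 /o/ – V3 /a/: /mz/ — longest licit onset from the right is /z/, leaving /m/ as coda.
V3 /a/ – V4 /u/: just /d/ — single C goes to the following onset.
Result: jod.dom.za.duj.
Classifying each syllable: /jod/ (closed), /dom/ (closed), /za/ (open), /duj/ (closed).
Open syllables: 1.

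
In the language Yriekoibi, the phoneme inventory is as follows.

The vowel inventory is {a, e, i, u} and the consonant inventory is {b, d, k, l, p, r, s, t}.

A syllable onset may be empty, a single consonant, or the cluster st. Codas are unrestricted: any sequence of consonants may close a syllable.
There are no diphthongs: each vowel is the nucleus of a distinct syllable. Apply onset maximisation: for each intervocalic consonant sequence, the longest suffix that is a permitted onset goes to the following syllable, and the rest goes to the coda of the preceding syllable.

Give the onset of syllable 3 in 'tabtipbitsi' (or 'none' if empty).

Nuclei (vowels): a, i, i, i → 4 syllables.
V1 /a/ – V2 /i/: /bt/ splits as /b/ + /t/ (/t/ is the longest suffix that is a licit onset).
V2 /i/ – V3 /i/: /pb/ — longest licit onset from the right is /b/, leaving /p/ as coda.
V3 /i/ – V4 /i/: /ts/; trying suffixes from longest down, /s/ is the first permitted one, so coda /t/ | onset /s/.
So the parse is tab.tip.bit.si.
Syllable 3 is /bit/: onset /b/, nucleus /i/, coda /t/.

b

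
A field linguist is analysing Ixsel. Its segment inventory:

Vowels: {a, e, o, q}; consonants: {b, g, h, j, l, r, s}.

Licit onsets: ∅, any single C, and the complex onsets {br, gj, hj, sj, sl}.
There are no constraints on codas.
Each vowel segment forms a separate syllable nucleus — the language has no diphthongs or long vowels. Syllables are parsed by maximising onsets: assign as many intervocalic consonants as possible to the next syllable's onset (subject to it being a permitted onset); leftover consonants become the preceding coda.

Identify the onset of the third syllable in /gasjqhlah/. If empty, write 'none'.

Vowels present: a, q, a; each is a nucleus, giving 3 syllables.
/a…q/ gap (V1→V2): /sj/ — entire cluster is a permitted onset → onset /sj/, coda ∅.
/q…a/ gap (V2→V3): cluster /hl/ — the longest permitted-onset suffix is /l/; onset = /l/, preceding coda = /h/.
So the parse is ga.sjqh.lah.
Syllable 3 is /lah/: onset /l/, nucleus /a/, coda /h/.

l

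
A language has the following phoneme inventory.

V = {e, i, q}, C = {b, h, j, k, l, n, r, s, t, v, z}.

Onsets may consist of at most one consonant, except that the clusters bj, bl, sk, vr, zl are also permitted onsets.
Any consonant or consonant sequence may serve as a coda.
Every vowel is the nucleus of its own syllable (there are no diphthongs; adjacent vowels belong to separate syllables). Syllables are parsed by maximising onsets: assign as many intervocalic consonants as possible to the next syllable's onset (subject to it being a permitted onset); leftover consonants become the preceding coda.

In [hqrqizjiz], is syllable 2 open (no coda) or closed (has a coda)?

The vowels are q, q, i, i — 4 nuclei, so 4 syllables.
σ1/σ2 boundary: /r/ → onset of the next syllable (single consonants are always licit onsets).
σ2/σ3 boundary: hiatus — the boundary sits between the two vowels.
σ3/σ4 boundary: /zj/ — longest licit onset from the right is /j/, leaving /z/ as coda.
Result: hq.rq.iz.jiz.
Syllable 2 is /rq/; it ends in its nucleus with no coda, so it is open.

open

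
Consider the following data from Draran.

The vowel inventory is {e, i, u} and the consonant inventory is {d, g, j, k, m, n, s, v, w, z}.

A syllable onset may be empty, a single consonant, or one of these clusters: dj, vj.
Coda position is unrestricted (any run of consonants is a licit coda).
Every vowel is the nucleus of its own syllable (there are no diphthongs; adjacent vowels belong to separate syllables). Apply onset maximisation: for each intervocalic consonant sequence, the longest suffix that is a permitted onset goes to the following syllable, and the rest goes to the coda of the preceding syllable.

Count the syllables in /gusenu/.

3

Nuclei (vowels): u, e, u → 3 syllables.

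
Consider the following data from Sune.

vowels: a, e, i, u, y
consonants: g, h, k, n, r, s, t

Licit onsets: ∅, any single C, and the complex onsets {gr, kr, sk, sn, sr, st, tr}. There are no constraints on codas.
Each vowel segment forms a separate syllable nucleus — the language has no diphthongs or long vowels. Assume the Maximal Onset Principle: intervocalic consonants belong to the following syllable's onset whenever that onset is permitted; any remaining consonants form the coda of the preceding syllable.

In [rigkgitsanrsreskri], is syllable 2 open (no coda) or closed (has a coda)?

Nuclei (vowels): i, i, a, e, i → 5 syllables.
/i…i/ gap (V1→V2): /gkg/ splits as /gk/ + /g/ (/g/ is the longest suffix that is a licit onset).
/i…a/ gap (V2→V3): cluster /ts/ — the longest permitted-onset suffix is /s/; onset = /s/, preceding coda = /t/.
/a…e/ gap (V3→V4): /nrsr/; trying suffixes from longest down, /sr/ is the first permitted one, so coda /nr/ | onset /sr/.
/e…i/ gap (V4→V5): /skr/ splits as /s/ + /kr/ (/kr/ is the longest suffix that is a licit onset).
So the parse is rigk.git.sanr.sres.kri.
Syllable 2 is /git/ with coda /t/, so it is closed.

closed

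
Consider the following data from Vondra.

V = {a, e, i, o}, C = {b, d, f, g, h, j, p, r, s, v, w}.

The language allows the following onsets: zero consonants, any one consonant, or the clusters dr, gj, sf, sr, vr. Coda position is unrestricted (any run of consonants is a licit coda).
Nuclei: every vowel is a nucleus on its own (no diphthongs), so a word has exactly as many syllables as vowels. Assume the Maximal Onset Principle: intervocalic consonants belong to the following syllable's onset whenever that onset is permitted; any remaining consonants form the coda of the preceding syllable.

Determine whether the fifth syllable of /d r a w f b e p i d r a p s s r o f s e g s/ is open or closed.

closed

Nuclei (vowels): a, e, i, a, o, e → 6 syllables.
/a…e/ gap (V1→V2): /wfb/ splits as /wf/ + /b/ (/b/ is the longest suffix that is a licit onset).
/e…i/ gap (V2→V3): /p/ → onset of the next syllable (single consonants are always licit onsets).
/i…a/ gap (V3→V4): cluster /dr/ — /dr/ is itself a permitted onset, so the whole cluster goes right; preceding coda = ∅.
/a…o/ gap (V4→V5): cluster /pssr/ — the longest permitted-onset suffix is /sr/; onset = /sr/, preceding coda = /ps/.
/o…e/ gap (V5→V6): /fs/ splits as /f/ + /s/ (/s/ is the longest suffix that is a licit onset).
So the parse is drawf.be.pi.draps.srof.segs.
Syllable 5 is /srof/ with coda /f/, so it is closed.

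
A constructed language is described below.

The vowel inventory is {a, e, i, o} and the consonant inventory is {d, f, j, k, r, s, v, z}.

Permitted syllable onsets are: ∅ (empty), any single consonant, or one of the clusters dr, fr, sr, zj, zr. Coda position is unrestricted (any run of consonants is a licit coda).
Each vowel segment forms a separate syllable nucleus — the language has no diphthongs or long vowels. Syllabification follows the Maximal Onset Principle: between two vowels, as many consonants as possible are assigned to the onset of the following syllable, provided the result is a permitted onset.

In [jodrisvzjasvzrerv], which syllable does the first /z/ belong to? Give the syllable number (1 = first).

The vowels are o, i, a, e — 4 nuclei, so 4 syllables.
σ1/σ2 boundary: /dr/ — entire cluster is a permitted onset → onset /dr/, coda ∅.
σ2/σ3 boundary: cluster /svzj/ — the longest permitted-onset suffix is /zj/; onset = /zj/, preceding coda = /sv/.
σ3/σ4 boundary: /svzr/ — longest licit onset from the right is /zr/, leaving /sv/ as coda.
Syllabification: jo.drisv.zjasv.zrerv.
The first /z/ is in the onset of syllable 3 (/zjasv/).

3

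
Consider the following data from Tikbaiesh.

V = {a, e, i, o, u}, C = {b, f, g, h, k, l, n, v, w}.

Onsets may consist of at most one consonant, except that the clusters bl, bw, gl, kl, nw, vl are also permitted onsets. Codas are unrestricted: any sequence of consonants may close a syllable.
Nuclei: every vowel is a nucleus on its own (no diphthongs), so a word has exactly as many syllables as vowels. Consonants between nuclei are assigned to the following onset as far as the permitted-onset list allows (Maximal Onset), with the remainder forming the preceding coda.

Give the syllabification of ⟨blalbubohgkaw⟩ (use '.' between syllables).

Vowels present: a, u, o, a; each is a nucleus, giving 4 syllables.
V1 /a/ – V2 /u/: /lb/ — longest licit onset from the right is /b/, leaving /l/ as coda.
V2 /u/ – V3 /o/: just /b/ — single C goes to the following onset.
V3 /o/ – V4 /a/: cluster /hgk/ — the longest permitted-onset suffix is /k/; onset = /k/, preceding coda = /hg/.

blal.bu.bohg.kaw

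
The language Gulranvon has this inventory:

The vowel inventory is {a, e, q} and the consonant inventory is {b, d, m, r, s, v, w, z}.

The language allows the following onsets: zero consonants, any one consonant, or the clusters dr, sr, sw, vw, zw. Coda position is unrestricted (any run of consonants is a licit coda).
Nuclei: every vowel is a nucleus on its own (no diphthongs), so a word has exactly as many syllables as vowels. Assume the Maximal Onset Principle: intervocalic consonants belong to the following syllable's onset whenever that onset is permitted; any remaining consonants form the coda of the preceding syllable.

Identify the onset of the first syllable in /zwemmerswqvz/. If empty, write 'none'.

zw

Nuclei (vowels): e, e, q → 3 syllables.
/e…e/ gap (V1→V2): cluster /mm/ — the longest permitted-onset suffix is /m/; onset = /m/, preceding coda = /m/.
/e…q/ gap (V2→V3): /rsw/ — longest licit onset from the right is /sw/, leaving /r/ as coda.
Result: zwem.mer.swqvz.
Syllable 1 is /zwem/: onset /zw/, nucleus /e/, coda /m/.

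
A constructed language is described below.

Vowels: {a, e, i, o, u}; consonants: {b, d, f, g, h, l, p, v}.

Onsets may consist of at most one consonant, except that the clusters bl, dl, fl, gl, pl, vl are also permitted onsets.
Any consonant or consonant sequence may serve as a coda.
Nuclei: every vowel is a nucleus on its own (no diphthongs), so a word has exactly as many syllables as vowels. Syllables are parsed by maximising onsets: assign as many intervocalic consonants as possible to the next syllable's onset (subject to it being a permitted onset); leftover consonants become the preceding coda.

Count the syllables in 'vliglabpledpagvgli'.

5

The vowels are i, a, e, a, i — 5 nuclei, so 5 syllables.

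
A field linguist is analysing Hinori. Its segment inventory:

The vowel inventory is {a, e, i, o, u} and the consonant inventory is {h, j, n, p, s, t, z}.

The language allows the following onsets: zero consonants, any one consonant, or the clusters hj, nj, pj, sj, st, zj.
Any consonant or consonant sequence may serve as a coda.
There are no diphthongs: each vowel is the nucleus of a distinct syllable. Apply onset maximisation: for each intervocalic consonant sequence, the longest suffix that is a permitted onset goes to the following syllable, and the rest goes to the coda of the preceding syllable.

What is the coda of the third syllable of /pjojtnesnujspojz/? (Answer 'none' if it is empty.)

js

The vowels are o, e, u, o — 4 nuclei, so 4 syllables.
V1 /o/ – V2 /e/: /jtn/; trying suffixes from longest down, /n/ is the first permitted one, so coda /jt/ | onset /n/.
V2 /e/ – V3 /u/: cluster /sn/ — the longest permitted-onset suffix is /n/; onset = /n/, preceding coda = /s/.
V3 /u/ – V4 /o/: /jsp/; trying suffixes from longest down, /p/ is the first permitted one, so coda /js/ | onset /p/.
Syllabification: pjojt.nes.nujs.pojz.
Syllable 3 is /nujs/: onset /n/, nucleus /u/, coda /js/.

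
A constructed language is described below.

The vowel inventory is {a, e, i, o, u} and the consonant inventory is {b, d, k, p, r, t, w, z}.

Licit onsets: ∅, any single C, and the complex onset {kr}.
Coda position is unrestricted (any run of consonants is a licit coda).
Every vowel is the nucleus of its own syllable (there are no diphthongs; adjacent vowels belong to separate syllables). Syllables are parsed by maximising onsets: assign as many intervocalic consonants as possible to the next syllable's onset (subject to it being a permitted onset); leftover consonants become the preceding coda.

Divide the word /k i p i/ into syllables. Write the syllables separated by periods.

ki.pi

Vowels present: i, i; each is a nucleus, giving 2 syllables.
σ1/σ2 boundary: /p/ → onset of the next syllable (single consonants are always licit onsets).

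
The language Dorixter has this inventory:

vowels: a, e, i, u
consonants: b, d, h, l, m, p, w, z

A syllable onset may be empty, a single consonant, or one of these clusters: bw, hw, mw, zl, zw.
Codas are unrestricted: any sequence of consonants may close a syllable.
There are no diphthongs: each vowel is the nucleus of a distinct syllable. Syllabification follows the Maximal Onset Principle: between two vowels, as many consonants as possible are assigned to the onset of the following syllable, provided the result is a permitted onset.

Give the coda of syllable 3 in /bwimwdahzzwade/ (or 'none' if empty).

none

Nuclei (vowels): i, a, a, e → 4 syllables.
V1 /i/ – V2 /a/: cluster /mwd/ — the longest permitted-onset suffix is /d/; onset = /d/, preceding coda = /mw/.
V2 /a/ – V3 /a/: /hzzw/ — longest licit onset from the right is /zw/, leaving /hz/ as coda.
V3 /a/ – V4 /e/: /d/ → onset of the next syllable (single consonants are always licit onsets).
So the parse is bwimw.dahz.zwa.de.
Syllable 3 is /zwa/: onset /zw/, nucleus /a/, coda ∅.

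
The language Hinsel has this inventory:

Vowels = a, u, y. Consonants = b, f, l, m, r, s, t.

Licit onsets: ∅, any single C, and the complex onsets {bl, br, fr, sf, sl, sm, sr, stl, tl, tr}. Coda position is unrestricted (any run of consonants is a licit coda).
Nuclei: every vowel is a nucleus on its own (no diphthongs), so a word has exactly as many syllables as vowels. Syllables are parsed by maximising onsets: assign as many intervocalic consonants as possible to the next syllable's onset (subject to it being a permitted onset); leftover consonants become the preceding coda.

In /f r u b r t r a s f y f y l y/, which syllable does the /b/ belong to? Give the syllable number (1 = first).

Nuclei (vowels): u, a, y, y, y → 5 syllables.
V1 /u/ – V2 /a/: /brtr/; trying suffixes from longest down, /tr/ is the first permitted one, so coda /br/ | onset /tr/.
V2 /a/ – V3 /y/: /sf/ — entire cluster is a permitted onset → onset /sf/, coda ∅.
V3 /y/ – V4 /y/: just /f/ — single C goes to the following onset.
V4 /y/ – V5 /y/: just /l/ — single C goes to the following onset.
So the parse is frubr.tra.sfy.fy.ly.
The /b/ is in the coda of syllable 1 (/frubr/).

1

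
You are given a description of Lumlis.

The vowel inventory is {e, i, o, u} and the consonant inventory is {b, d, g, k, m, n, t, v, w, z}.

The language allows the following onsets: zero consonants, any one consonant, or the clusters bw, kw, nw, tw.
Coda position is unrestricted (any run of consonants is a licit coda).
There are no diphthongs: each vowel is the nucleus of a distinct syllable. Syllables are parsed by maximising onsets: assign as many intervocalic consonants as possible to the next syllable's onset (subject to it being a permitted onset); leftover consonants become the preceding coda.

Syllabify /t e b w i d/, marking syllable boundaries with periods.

The vowels are e, i — 2 nuclei, so 2 syllables.
Between /e/ (V1) and /i/ (V2): cluster /bw/ — /bw/ is itself a permitted onset, so the whole cluster goes right; preceding coda = ∅.

te.bwid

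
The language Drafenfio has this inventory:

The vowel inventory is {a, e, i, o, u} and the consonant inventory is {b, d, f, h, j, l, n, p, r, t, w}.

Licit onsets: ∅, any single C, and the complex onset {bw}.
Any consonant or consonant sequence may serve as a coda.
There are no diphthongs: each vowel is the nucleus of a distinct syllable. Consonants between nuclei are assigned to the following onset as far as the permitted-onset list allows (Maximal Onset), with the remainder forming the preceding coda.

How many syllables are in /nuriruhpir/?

Vowels present: u, i, u, i; each is a nucleus, giving 4 syllables.

4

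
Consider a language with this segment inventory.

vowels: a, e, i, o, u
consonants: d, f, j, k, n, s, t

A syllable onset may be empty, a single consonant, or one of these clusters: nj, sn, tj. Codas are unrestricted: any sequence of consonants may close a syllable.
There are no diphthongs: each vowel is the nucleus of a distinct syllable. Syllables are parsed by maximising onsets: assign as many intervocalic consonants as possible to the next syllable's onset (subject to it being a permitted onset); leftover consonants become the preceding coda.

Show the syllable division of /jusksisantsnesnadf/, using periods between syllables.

jusk.si.sant.sne.snadf

Nuclei (vowels): u, i, a, e, a → 5 syllables.
V1 /u/ – V2 /i/: cluster /sks/ — the longest permitted-onset suffix is /s/; onset = /s/, preceding coda = /sk/.
V2 /i/ – V3 /a/: /s/ is a single consonant, so it becomes the next onset.
V3 /a/ – V4 /e/: cluster /ntsn/ — the longest permitted-onset suffix is /sn/; onset = /sn/, preceding coda = /nt/.
V4 /e/ – V5 /a/: /sn/ — entire cluster is a permitted onset → onset /sn/, coda ∅.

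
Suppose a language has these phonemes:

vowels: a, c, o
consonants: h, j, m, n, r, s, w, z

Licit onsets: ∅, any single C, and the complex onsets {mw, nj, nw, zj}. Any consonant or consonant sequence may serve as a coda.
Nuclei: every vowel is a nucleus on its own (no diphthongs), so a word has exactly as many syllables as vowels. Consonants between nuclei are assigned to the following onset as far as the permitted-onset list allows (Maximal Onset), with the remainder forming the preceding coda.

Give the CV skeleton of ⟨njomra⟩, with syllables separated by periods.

CCVC.CV

The vowels are o, a — 2 nuclei, so 2 syllables.
σ1/σ2 boundary: cluster /mr/ — the longest permitted-onset suffix is /r/; onset = /r/, preceding coda = /m/.
Result: njom.ra.
Mapping each syllable to C/V: /njom/ → CCVC, /ra/ → CV.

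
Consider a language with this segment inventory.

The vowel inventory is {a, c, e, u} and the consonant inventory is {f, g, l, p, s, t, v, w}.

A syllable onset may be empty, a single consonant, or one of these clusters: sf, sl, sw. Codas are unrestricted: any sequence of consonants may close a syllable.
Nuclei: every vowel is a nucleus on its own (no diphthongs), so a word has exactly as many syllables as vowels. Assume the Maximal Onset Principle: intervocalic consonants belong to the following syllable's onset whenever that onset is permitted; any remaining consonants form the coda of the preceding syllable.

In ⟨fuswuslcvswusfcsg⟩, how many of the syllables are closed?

2

Vowels present: u, u, c, u, c; each is a nucleus, giving 5 syllables.
V1 /u/ – V2 /u/: /sw/ — entire cluster is a permitted onset → onset /sw/, coda ∅.
V2 /u/ – V3 /c/: cluster /sl/ — /sl/ is itself a permitted onset, so the whole cluster goes right; preceding coda = ∅.
V3 /c/ – V4 /u/: cluster /vsw/ — the longest permitted-onset suffix is /sw/; onset = /sw/, preceding coda = /v/.
V4 /u/ – V5 /c/: /sf/ — entire cluster is a permitted onset → onset /sf/, coda ∅.
Result: fu.swu.slcv.swu.sfcsg.
Classifying each syllable: /fu/ (open), /swu/ (open), /slcv/ (closed), /swu/ (open), /sfcsg/ (closed).
Closed syllables: 2.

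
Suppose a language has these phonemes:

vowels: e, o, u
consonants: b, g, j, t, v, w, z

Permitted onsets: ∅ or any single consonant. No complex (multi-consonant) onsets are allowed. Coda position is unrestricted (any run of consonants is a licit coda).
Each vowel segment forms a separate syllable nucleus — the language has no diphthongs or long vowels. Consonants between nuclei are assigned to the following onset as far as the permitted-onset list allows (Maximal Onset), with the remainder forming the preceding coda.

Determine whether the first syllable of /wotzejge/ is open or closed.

closed

Nuclei (vowels): o, e, e → 3 syllables.
/o…e/ gap (V1→V2): cluster /tz/ — the longest permitted-onset suffix is /z/; onset = /z/, preceding coda = /t/.
/e…e/ gap (V2→V3): /jg/ splits as /j/ + /g/ (/g/ is the longest suffix that is a licit onset).
Syllabification: wot.zej.ge.
Syllable 1 is /wot/ with coda /t/, so it is closed.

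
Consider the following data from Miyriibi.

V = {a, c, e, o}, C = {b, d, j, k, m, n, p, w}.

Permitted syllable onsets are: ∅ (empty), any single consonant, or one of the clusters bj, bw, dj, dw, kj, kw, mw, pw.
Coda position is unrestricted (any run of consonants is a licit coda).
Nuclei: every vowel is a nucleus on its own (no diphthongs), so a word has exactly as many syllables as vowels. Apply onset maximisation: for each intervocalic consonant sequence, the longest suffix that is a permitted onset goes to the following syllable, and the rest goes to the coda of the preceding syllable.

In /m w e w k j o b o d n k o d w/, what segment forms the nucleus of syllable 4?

The vowels are e, o, o, o — 4 nuclei, so 4 syllables.
The fourth nucleus (vowel 4 from the left) is /o/.

o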